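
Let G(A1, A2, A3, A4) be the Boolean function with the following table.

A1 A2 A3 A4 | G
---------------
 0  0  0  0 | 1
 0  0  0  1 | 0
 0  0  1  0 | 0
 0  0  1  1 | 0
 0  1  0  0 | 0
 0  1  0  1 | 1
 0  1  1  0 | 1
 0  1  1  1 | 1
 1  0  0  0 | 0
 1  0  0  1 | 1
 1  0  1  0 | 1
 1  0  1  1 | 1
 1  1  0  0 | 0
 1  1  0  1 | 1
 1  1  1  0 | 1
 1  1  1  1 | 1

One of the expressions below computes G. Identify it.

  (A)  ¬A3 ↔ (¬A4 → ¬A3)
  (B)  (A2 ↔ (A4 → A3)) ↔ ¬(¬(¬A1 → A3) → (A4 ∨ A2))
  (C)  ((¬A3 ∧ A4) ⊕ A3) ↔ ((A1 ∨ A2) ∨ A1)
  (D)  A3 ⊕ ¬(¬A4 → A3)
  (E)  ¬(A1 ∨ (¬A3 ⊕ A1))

(A) disagrees with G on (0,0,0,1) (formula → 1, table → 0); rule it out.
(B) disagrees with G on (0,0,0,0) (formula → 0, table → 1); rule it out.
(D) disagrees with G on (0,0,1,0) (formula → 1, table → 0); rule it out.
(E) disagrees with G on (0,0,0,0) (formula → 0, table → 1); rule it out.
That leaves (C). Evaluating it on every row reproduces the table of G exactly.

C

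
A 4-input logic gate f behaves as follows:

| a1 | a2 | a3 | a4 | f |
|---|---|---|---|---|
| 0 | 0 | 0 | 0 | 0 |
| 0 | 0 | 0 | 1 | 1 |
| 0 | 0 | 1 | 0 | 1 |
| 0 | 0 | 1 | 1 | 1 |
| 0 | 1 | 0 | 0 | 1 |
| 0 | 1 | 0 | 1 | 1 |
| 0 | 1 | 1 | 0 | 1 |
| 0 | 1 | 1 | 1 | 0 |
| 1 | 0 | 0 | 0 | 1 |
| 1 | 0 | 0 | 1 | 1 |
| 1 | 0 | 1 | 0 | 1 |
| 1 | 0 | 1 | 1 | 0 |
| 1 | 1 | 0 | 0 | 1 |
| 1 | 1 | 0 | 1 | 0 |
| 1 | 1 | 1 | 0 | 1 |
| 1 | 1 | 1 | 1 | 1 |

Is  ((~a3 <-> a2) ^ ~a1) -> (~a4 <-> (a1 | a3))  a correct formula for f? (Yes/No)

Test each input against both f and the formula:
  a1=0, a2=0, a3=0, a4=0: formula gives 0, f = 0 ✓
  a1=0, a2=0, a3=0, a4=1: formula gives 1, f = 1 ✓
  a1=0, a2=0, a3=1, a4=0: formula gives 1, f = 1 ✓
  a1=0, a2=0, a3=1, a4=1: formula gives 1, f = 1 ✓
  … (the remaining 12 rows also agree.)
All 16 rows match — the expression computes f exactly.

Yes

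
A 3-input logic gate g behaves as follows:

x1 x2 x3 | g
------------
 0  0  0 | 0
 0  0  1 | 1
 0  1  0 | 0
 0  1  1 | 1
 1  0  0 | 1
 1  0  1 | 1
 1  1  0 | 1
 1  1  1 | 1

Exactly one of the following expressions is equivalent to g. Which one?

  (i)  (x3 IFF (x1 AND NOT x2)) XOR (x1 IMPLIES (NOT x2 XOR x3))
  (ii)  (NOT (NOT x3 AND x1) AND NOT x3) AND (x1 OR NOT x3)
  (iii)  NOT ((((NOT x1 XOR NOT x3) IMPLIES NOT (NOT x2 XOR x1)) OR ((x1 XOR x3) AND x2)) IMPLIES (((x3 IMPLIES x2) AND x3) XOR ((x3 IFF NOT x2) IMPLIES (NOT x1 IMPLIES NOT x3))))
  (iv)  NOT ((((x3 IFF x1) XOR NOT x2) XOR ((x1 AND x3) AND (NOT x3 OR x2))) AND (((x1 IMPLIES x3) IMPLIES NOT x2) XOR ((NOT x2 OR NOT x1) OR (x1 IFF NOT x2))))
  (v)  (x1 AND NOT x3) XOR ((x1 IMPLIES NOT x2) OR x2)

i

(ii): at (0,0,0) it gives 1, but g = 0 — eliminated.
(iii): at (0,0,1) it gives 0, but g = 1 — eliminated.
(iv): at (0,0,0) it gives 1, but g = 0 — eliminated.
(v): at (0,0,0) it gives 1, but g = 0 — eliminated.
Only (i) survives; checking it on all 8 rows confirms it matches g.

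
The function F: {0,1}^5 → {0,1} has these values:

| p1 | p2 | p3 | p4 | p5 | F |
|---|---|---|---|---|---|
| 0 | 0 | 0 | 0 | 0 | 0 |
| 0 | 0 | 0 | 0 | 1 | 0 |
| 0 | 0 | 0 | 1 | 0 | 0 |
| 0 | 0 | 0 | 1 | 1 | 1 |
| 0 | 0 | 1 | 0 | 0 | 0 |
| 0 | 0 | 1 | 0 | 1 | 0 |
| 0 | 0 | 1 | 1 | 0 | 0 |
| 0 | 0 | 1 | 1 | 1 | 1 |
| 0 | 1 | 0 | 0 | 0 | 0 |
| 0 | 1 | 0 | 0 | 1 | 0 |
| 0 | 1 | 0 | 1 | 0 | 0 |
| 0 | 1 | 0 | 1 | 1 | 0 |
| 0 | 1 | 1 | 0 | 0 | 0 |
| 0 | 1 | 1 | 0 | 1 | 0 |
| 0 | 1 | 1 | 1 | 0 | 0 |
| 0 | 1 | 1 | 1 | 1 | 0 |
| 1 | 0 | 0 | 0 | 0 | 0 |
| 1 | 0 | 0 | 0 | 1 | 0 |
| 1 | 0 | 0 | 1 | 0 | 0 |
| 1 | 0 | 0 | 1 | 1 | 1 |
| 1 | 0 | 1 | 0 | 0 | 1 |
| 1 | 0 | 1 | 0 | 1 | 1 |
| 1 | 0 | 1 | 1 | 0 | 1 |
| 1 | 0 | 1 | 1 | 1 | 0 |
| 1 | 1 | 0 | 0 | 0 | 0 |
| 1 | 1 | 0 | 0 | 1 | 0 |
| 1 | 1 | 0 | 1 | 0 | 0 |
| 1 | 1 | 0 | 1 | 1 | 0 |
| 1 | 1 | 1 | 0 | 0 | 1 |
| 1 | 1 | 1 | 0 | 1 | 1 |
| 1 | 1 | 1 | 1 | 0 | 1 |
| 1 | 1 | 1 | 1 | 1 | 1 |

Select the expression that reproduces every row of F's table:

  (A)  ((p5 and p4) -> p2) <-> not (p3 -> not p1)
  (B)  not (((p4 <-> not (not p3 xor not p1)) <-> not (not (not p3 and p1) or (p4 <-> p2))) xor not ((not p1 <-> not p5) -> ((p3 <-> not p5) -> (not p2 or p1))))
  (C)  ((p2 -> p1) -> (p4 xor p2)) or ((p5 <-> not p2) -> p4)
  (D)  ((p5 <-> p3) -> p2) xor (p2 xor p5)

(B) disagrees with F on (0,0,0,1,0) (formula → 1, table → 0); rule it out.
(C) disagrees with F on (0,0,0,0,0) (formula → 1, table → 0); rule it out.
(D) disagrees with F on (0,0,0,1,1) (formula → 0, table → 1); rule it out.
(A) is the remaining candidate, and it agrees with F on all 32 inputs.

A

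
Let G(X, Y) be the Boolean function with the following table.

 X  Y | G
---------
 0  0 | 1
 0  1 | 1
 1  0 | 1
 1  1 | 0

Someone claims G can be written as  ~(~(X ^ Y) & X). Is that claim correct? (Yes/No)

Yes

Evaluate ~(~(X ^ Y) & X) on each row and compare to G:
  X=0, Y=0: formula gives 1, G = 1 ✓
  X=0, Y=1: formula gives 1, G = 1 ✓
  X=1, Y=0: formula gives 1, G = 1 ✓
  X=1, Y=1: formula gives 0, G = 0 ✓
All 4 rows match — the expression computes G exactly.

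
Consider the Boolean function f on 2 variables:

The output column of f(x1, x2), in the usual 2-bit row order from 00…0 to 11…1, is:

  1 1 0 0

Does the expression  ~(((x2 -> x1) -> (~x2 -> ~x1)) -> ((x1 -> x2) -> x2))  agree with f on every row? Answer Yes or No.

No

Evaluate ~(((x2 -> x1) -> (~x2 -> ~x1)) -> ((x1 -> x2) -> x2)) on each row and compare to f:
  x1=0, x2=0: formula gives 1, f = 1 ✓
  x1=0, x2=1: formula gives 0, but f = 1 ✗
A single disagreement suffices: at (0,1) they differ, so the formula does not compute f.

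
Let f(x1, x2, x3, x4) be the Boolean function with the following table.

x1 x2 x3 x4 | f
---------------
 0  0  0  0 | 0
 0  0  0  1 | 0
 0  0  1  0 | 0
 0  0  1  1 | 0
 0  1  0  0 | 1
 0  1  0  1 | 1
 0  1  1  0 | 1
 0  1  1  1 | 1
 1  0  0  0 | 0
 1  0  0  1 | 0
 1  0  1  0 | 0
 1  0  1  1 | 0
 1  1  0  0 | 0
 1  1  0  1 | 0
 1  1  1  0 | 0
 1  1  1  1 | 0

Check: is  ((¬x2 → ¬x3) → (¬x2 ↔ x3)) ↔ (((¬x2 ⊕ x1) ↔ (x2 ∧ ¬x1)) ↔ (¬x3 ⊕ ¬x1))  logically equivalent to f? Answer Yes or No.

Yes

Evaluate ((¬x2 → ¬x3) → (¬x2 ↔ x3)) ↔ (((¬x2 ⊕ x1) ↔ (x2 ∧ ¬x1)) ↔ (¬x3 ⊕ ¬x1)) on each row and compare to f:
  x1=0, x2=0, x3=0, x4=0: formula gives 0, f = 0 ✓
  x1=0, x2=0, x3=0, x4=1: formula gives 0, f = 0 ✓
  x1=0, x2=0, x3=1, x4=0: formula gives 0, f = 0 ✓
  x1=0, x2=0, x3=1, x4=1: formula gives 0, f = 0 ✓
  …and likewise for the remaining 12 rows.
Every row agrees, so the formula is equivalent.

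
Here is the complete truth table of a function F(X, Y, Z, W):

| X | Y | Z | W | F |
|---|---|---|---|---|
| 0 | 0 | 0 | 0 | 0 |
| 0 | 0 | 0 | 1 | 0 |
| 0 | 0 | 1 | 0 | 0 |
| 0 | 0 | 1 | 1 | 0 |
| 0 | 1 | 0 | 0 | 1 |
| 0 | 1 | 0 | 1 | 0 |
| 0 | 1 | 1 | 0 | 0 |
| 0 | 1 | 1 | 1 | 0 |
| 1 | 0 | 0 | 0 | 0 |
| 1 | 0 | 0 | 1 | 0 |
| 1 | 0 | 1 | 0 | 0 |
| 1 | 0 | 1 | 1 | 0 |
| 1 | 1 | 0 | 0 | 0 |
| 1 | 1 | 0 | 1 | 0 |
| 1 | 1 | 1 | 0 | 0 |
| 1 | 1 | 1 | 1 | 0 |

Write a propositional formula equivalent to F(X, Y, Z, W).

Only row (0,1,0,0) gives 1. That row's minterm ¬X·Y·¬Z·¬W is F directly.

F(X, Y, Z, W) = ((X' · Y) · Z') · W'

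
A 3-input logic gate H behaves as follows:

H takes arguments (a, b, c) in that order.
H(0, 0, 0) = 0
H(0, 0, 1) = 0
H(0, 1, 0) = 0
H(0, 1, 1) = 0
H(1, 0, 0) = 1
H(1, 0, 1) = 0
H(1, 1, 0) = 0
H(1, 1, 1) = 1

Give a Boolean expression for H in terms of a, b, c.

H(a, b, c) = ((a & ~b) & ~c) | ((a & b) & c)

Collect the rows where H=1 — (1,0,0), (1,1,1) — and write one minterm per row: a·¬b·¬c, a·b·c. Their union (logical OR) reproduces the table exactly.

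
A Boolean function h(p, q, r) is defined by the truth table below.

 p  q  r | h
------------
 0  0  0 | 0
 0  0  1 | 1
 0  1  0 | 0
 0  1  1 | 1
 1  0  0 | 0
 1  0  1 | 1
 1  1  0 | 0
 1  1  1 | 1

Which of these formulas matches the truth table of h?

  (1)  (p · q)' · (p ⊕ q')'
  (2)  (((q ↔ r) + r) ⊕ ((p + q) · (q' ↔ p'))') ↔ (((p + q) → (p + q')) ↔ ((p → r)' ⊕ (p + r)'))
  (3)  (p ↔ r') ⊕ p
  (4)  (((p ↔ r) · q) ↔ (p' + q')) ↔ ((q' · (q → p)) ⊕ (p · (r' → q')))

3

(1) disagrees with h on (0,0,1) (formula → 0, table → 1); rule it out.
(2) disagrees with h on (0,1,1) (formula → 0, table → 1); rule it out.
(4) disagrees with h on (0,0,1) (formula → 0, table → 1); rule it out.
Only (3) survives; checking it on all 8 rows confirms it matches h.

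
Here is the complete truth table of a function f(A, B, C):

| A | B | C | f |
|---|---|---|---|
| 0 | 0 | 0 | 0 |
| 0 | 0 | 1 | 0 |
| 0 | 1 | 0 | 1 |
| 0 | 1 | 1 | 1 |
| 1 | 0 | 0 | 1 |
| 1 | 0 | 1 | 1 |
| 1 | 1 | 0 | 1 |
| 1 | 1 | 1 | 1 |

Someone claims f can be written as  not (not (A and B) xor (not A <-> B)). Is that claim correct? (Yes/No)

Evaluate not (not (A and B) xor (not A <-> B)) on each row and compare to f:
  A=0, B=0, C=0: formula gives 0, f = 0 ✓
  A=0, B=0, C=1: formula gives 0, f = 0 ✓
  A=0, B=1, C=0: formula gives 1, f = 1 ✓
  A=0, B=1, C=1: formula gives 1, f = 1 ✓
  A=1, B=0, C=0: formula gives 1, f = 1 ✓
  …and likewise for the remaining 3 rows.
All 8 rows match — the expression computes f exactly.

Yes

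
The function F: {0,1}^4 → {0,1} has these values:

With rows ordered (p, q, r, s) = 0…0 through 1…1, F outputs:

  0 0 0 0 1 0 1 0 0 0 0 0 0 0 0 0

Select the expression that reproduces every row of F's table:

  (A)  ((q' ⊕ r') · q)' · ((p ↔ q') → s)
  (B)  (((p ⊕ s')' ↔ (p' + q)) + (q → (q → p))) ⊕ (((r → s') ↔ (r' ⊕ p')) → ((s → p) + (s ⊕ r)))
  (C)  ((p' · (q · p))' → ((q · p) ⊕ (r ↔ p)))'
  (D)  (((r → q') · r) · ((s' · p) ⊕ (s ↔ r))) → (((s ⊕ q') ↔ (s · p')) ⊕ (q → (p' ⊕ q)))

B

(A) disagrees with F on (0,0,0,0) (formula → 1, table → 0); rule it out.
(C) disagrees with F on (0,0,1,0) (formula → 1, table → 0); rule it out.
(D) disagrees with F on (0,0,0,0) (formula → 1, table → 0); rule it out.
That leaves (B). Evaluating it on every row reproduces the table of F exactly.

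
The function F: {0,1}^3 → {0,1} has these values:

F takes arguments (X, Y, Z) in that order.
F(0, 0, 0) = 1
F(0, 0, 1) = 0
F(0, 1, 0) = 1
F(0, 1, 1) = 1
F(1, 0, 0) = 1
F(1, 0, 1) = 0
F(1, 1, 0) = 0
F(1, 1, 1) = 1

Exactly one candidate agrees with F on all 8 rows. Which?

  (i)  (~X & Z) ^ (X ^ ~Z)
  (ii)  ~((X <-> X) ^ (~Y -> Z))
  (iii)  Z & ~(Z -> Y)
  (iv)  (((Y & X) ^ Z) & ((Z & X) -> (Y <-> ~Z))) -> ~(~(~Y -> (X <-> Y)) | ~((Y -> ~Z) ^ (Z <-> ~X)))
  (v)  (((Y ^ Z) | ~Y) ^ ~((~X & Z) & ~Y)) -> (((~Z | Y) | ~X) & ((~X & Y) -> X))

(i) disagrees with F on (0,0,1) (formula → 1, table → 0); rule it out.
(ii) disagrees with F on (0,0,0) (formula → 0, table → 1); rule it out.
(iii) disagrees with F on (0,0,0) (formula → 0, table → 1); rule it out.
(v) disagrees with F on (0,0,1) (formula → 1, table → 0); rule it out.
Only (iv) survives; checking it on all 8 rows confirms it matches F.

iv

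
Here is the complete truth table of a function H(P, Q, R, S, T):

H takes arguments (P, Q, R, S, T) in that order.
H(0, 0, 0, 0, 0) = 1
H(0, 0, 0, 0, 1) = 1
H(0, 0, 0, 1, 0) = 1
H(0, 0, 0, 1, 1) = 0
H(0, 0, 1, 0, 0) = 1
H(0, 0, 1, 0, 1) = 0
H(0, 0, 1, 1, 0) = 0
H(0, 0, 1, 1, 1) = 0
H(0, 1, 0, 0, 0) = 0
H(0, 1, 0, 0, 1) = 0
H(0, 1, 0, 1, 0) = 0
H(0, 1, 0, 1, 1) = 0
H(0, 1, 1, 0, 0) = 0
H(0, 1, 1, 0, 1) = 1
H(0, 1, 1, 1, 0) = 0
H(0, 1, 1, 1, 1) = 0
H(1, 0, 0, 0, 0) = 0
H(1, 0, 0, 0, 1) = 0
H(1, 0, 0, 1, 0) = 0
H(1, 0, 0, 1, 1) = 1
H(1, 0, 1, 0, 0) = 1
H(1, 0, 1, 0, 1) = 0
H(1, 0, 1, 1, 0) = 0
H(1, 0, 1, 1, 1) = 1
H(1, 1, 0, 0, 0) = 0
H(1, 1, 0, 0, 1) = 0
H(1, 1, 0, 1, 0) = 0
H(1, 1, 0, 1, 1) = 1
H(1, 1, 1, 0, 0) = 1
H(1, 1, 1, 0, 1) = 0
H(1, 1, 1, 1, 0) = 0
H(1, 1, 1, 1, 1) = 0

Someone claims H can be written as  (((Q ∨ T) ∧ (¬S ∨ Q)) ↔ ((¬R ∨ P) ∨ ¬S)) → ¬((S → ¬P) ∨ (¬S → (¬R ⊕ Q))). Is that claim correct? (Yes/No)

No

Check the formula against H row by row:
  P=0, Q=0, R=0, S=0, T=0: formula gives 1, H = 1 ✓
  P=0, Q=0, R=0, S=0, T=1: formula gives 0, but H = 1 ✗
A single disagreement suffices: at (0,0,0,0,1) they differ, so the formula does not compute H.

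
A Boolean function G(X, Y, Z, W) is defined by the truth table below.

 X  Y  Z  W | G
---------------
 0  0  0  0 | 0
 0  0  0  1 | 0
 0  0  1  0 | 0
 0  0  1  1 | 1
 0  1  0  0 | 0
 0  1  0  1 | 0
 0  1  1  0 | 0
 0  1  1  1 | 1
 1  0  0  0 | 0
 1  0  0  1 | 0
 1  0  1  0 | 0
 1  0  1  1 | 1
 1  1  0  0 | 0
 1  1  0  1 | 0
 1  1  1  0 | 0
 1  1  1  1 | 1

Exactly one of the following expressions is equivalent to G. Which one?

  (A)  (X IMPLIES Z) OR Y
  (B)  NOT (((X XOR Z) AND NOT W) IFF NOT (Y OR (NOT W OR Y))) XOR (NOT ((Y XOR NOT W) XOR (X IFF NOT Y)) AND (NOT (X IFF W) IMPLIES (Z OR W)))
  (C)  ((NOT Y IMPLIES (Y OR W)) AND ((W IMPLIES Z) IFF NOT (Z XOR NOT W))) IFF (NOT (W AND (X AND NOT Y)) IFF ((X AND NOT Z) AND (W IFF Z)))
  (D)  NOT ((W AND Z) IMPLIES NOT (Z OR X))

D

(A) fails at (0,0,0,0): the formula yields 1, G is 0.
(B) fails at (0,0,1,0): the formula yields 1, G is 0.
(C) fails at (0,0,0,0): the formula yields 1, G is 0.
That leaves (D). Evaluating it on every row reproduces the table of G exactly.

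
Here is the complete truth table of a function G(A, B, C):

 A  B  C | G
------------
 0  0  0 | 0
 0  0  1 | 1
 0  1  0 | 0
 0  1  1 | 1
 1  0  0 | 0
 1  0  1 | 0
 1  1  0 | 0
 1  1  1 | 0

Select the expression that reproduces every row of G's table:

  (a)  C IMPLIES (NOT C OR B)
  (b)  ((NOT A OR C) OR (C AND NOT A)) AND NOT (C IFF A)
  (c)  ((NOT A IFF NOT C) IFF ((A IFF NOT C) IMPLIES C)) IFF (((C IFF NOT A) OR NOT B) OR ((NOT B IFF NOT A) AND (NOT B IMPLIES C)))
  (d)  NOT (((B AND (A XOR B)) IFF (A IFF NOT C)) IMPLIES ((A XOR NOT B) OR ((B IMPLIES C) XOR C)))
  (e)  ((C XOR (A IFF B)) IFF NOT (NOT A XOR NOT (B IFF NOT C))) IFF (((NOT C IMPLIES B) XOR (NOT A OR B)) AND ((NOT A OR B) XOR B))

b

(a) disagrees with G on (0,0,0) (formula → 1, table → 0); rule it out.
(c) disagrees with G on (0,0,0) (formula → 1, table → 0); rule it out.
(d) disagrees with G on (0,0,1) (formula → 0, table → 1); rule it out.
(e) disagrees with G on (0,0,0) (formula → 1, table → 0); rule it out.
(b) is the remaining candidate, and it agrees with G on all 8 inputs.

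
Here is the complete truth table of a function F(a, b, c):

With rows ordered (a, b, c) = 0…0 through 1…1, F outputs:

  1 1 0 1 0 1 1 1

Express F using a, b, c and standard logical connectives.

F(a, b, c) = ¬(((¬a ∧ b) ∧ ¬c) ∨ ((a ∧ ¬b) ∧ ¬c))

F is 0 on only 2 rows — (0,1,0), (1,0,0). Writing each as a minterm (¬a·b·¬c, a·¬b·¬c) and OR-ing them characterizes exactly where F=0, so F is the negation of that disjunction.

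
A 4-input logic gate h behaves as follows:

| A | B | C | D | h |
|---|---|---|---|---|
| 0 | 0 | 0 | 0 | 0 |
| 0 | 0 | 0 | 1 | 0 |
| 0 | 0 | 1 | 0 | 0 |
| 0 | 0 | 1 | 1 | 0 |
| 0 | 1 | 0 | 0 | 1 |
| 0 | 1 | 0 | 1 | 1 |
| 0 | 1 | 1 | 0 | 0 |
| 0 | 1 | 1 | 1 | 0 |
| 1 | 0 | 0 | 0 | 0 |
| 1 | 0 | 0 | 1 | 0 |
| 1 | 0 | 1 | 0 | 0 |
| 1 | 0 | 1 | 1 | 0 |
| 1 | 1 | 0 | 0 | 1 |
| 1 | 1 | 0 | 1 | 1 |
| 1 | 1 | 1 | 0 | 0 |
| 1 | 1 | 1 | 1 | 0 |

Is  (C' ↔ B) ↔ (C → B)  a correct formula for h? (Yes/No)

Yes

Check the formula against h row by row:
  A=0, B=0, C=0, D=0: formula gives 0, h = 0 ✓
  A=0, B=0, C=0, D=1: formula gives 0, h = 0 ✓
  A=0, B=0, C=1, D=0: formula gives 0, h = 0 ✓
  A=0, B=0, C=1, D=1: formula gives 0, h = 0 ✓
  …and likewise for the remaining 12 rows.
All 16 rows match — the expression computes h exactly.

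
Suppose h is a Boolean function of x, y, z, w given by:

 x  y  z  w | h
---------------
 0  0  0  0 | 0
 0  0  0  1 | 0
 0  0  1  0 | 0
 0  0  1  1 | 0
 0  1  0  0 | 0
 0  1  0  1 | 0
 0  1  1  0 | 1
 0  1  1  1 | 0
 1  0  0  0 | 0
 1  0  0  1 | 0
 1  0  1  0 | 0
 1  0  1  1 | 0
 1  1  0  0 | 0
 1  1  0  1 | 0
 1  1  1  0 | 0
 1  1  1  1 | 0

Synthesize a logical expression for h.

h(x, y, z, w) = ((¬x ∧ y) ∧ z) ∧ ¬w

h is 1 on exactly one input, (0,1,1,0), whose minterm is ¬x·y·z·¬w. So h is just that conjunction.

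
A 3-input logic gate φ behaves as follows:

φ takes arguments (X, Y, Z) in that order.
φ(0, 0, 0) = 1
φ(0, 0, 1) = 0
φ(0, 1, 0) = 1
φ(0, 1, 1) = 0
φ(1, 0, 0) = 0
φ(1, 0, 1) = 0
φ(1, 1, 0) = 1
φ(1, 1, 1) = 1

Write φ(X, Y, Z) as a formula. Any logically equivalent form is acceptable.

φ(X, Y, Z) = ((((~X & ~Y) & ~Z) | ((~X & Y) & ~Z)) | ((X & Y) & ~Z)) | ((X & Y) & Z)

Collect the rows where φ=1 — (0,0,0), (0,1,0), (1,1,0), (1,1,1) — and write one minterm per row: ¬X·¬Y·¬Z, ¬X·Y·¬Z, X·Y·¬Z, X·Y·Z. Their union (logical OR) reproduces the table exactly.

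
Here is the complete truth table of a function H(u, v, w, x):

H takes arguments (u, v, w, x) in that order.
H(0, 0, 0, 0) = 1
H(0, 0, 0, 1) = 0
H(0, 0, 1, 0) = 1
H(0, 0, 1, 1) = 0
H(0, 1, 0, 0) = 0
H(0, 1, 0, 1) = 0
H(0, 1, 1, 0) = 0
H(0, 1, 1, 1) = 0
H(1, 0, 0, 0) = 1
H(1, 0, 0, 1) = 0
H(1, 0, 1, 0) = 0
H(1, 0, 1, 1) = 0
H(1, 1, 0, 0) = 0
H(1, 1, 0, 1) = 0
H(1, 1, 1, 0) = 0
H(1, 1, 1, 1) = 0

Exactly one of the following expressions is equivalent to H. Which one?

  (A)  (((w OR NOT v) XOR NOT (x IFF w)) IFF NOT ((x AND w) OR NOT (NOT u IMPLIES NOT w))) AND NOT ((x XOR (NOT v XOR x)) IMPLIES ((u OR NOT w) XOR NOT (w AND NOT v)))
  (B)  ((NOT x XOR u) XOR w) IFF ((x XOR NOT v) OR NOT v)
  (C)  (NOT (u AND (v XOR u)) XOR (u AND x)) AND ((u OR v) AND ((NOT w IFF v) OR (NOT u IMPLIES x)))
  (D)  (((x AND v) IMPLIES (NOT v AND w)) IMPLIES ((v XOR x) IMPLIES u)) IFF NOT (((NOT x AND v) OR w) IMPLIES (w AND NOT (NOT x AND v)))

A

(B): at (0,0,1,0) it gives 0, but H = 1 — eliminated.
(C): at (0,0,0,0) it gives 0, but H = 1 — eliminated.
(D): at (0,0,0,0) it gives 0, but H = 1 — eliminated.
That leaves (A). Evaluating it on every row reproduces the table of H exactly.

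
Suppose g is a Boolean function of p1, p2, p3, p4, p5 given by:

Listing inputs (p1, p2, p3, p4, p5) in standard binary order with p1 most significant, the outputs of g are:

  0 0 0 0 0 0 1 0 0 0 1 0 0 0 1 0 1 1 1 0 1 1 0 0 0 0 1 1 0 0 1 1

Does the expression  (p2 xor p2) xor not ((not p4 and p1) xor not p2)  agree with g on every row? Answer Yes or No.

Test each input against both g and the formula:
  p1=0, p2=0, p3=0, p4=0, p5=0: formula gives 0, g = 0 ✓
  p1=0, p2=0, p3=0, p4=0, p5=1: formula gives 0, g = 0 ✓
  p1=0, p2=0, p3=0, p4=1, p5=0: formula gives 0, g = 0 ✓
  p1=0, p2=0, p3=0, p4=1, p5=1: formula gives 0, g = 0 ✓
  …
  p1=0, p2=0, p3=1, p4=1, p5=0: formula gives 0, but g = 1 ✗
Row (0,0,1,1,0) is a counterexample, so the formula is not equivalent to g.

No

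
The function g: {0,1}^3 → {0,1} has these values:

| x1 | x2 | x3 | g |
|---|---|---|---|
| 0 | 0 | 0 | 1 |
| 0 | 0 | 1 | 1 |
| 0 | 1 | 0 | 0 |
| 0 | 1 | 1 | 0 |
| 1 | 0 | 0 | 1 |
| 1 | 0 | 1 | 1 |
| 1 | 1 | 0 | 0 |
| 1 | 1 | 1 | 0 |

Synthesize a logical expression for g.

The output is the negation of x2.

g(x1, x2, x3) = x2'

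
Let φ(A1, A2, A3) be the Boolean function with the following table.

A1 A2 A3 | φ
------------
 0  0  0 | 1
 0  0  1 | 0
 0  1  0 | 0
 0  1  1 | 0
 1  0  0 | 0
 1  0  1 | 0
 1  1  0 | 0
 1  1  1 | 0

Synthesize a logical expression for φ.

The output is 1 only when every input is 0 — NOR of all inputs.

φ(A1, A2, A3) = NOT ((A1 OR A2) OR A3)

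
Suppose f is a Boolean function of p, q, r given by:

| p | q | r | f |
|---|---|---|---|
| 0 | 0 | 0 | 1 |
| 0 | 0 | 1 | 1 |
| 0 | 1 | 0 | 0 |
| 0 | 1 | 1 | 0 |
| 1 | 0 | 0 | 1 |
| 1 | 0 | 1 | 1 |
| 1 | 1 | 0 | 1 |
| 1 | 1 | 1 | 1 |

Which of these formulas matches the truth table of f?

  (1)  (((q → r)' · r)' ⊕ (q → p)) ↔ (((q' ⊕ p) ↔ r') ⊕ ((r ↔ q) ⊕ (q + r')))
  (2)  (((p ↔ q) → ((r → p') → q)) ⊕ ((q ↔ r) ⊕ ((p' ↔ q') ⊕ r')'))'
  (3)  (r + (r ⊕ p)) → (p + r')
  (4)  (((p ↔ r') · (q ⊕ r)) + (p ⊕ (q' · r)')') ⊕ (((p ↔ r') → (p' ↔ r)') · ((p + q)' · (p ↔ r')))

2

(1) disagrees with f on (0,0,0) (formula → 0, table → 1); rule it out.
(3) disagrees with f on (0,0,1) (formula → 0, table → 1); rule it out.
(4) disagrees with f on (0,0,0) (formula → 0, table → 1); rule it out.
That leaves (2). Evaluating it on every row reproduces the table of f exactly.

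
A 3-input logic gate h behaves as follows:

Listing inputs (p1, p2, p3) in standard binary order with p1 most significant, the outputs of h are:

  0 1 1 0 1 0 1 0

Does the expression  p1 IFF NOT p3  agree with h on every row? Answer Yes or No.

No

Check the formula against h row by row:
  p1=0, p2=0, p3=0: formula gives 0, h = 0 ✓
  p1=0, p2=0, p3=1: formula gives 1, h = 1 ✓
  p1=0, p2=1, p3=0: formula gives 0, but h = 1 ✗
Since they disagree at (0,1,0), the expression is not a correct formula for h.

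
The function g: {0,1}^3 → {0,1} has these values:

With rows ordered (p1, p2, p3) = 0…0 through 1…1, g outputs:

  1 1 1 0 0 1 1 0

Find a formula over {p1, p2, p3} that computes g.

There are just 3 zero rows: (0,1,1), (1,0,0), (1,1,1). Their minterms are ¬p1·p2·p3, p1·¬p2·¬p3, p1·p2·p3; the OR of those covers precisely the 0-outputs, and negating it yields g.

g(p1, p2, p3) = not ((((not p1 and p2) and p3) or ((p1 and not p2) and not p3)) or ((p1 and p2) and p3))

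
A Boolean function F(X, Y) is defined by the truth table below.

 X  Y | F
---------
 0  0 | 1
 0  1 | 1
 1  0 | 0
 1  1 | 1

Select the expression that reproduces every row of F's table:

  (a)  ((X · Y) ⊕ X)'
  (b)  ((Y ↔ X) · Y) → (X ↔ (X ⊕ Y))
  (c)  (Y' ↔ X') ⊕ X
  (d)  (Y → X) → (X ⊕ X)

(b) disagrees with F on (1,0) (formula → 1, table → 0); rule it out.
(c) disagrees with F on (0,1) (formula → 0, table → 1); rule it out.
(d) disagrees with F on (0,0) (formula → 0, table → 1); rule it out.
That leaves (a). Evaluating it on every row reproduces the table of F exactly.

a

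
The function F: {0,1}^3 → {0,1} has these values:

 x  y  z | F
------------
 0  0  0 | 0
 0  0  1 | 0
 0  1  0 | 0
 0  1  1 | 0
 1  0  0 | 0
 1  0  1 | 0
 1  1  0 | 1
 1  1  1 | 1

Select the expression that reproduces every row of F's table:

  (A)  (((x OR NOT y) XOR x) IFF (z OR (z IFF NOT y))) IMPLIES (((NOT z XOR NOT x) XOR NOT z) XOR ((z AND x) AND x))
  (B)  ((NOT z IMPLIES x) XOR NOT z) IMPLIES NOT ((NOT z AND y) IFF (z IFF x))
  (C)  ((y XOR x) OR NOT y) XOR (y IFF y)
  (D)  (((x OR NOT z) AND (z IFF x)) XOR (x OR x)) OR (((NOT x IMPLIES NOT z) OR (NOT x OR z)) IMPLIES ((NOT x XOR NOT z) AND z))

(A) disagrees with F on (0,0,0) (formula → 1, table → 0); rule it out.
(B) disagrees with F on (0,0,0) (formula → 1, table → 0); rule it out.
(D) disagrees with F on (0,0,0) (formula → 1, table → 0); rule it out.
That leaves (C). Evaluating it on every row reproduces the table of F exactly.

C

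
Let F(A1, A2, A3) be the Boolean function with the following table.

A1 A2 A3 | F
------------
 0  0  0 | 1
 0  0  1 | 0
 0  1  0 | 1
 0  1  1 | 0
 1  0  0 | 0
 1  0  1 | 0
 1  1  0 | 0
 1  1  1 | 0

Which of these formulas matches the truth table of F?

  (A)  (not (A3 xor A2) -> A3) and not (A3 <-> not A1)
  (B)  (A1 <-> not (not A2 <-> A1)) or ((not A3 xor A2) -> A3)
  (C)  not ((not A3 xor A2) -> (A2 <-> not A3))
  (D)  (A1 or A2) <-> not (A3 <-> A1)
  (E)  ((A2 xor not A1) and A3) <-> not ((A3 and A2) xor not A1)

(A) fails at (0,0,0): the formula yields 0, F is 1.
(B) fails at (0,0,0): the formula yields 0, F is 1.
(C) fails at (0,1,0): the formula yields 0, F is 1.
(D) fails at (0,1,0): the formula yields 0, F is 1.
That leaves (E). Evaluating it on every row reproduces the table of F exactly.

E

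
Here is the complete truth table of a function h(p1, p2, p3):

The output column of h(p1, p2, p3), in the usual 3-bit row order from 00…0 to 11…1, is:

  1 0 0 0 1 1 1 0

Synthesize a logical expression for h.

The 1-rows are (0,0,0), (1,0,0), (1,0,1), (1,1,0). Each contributes one minterm — ¬p1·¬p2·¬p3; p1·¬p2·¬p3; p1·¬p2·p3; p1·p2·¬p3 — and their disjunction is a sum-of-products form of h.

h(p1, p2, p3) = ((((~p1 & ~p2) & ~p3) | ((p1 & ~p2) & ~p3)) | ((p1 & ~p2) & p3)) | ((p1 & p2) & ~p3)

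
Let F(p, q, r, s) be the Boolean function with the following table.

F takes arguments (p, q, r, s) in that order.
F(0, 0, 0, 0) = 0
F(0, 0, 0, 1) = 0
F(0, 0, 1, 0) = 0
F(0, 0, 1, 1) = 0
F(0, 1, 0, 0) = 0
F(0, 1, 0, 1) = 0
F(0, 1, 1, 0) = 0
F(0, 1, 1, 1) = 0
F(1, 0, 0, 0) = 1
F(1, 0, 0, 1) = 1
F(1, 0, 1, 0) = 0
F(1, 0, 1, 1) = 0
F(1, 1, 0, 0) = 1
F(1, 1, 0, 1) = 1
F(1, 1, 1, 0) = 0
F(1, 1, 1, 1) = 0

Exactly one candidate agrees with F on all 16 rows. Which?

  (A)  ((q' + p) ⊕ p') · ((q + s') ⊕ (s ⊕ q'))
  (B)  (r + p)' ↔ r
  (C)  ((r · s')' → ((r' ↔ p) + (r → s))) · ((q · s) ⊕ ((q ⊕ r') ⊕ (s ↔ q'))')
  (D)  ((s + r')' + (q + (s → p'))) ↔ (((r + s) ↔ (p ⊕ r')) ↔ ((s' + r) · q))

B

(A) disagrees with F on (0,1,0,0) (formula → 1, table → 0); rule it out.
(C) disagrees with F on (0,0,0,1) (formula → 1, table → 0); rule it out.
(D) disagrees with F on (0,0,0,0) (formula → 1, table → 0); rule it out.
That leaves (B). Evaluating it on every row reproduces the table of F exactly.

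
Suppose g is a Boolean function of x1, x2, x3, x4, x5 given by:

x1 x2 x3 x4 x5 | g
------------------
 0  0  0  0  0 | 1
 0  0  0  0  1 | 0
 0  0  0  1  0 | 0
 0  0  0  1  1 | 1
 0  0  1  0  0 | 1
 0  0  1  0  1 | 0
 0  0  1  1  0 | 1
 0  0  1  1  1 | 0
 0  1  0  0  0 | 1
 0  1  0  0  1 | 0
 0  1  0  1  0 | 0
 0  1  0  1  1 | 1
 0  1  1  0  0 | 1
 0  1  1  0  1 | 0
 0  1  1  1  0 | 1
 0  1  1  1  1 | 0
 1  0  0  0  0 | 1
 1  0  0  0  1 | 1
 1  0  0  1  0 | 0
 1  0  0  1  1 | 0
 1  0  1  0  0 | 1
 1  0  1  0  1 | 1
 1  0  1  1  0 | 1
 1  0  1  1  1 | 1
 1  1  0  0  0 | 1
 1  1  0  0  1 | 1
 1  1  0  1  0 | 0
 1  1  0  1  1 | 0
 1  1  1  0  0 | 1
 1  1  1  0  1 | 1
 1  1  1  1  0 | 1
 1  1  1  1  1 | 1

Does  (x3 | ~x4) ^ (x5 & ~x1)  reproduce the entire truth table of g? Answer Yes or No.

Test each input against both g and the formula:
  x1=0, x2=0, x3=0, x4=0, x5=0: formula gives 1, g = 1 ✓
  x1=0, x2=0, x3=0, x4=0, x5=1: formula gives 0, g = 0 ✓
  x1=0, x2=0, x3=0, x4=1, x5=0: formula gives 0, g = 0 ✓
  x1=0, x2=0, x3=0, x4=1, x5=1: formula gives 1, g = 1 ✓
  … (the remaining 28 rows also agree.)
All 32 rows match — the expression computes g exactly.

Yes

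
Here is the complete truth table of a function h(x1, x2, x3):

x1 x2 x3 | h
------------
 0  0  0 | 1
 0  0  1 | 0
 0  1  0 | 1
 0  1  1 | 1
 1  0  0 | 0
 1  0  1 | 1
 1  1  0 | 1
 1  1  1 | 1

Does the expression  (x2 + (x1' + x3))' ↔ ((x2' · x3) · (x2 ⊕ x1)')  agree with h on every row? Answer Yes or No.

Test each input against both h and the formula:
  x1=0, x2=0, x3=0: formula gives 1, h = 1 ✓
  x1=0, x2=0, x3=1: formula gives 0, h = 0 ✓
  x1=0, x2=1, x3=0: formula gives 1, h = 1 ✓
  x1=0, x2=1, x3=1: formula gives 1, h = 1 ✓
  x1=1, x2=0, x3=0: formula gives 0, h = 0 ✓
  … (the remaining 3 rows also agree.)
Every row agrees, so the formula is equivalent.

Yes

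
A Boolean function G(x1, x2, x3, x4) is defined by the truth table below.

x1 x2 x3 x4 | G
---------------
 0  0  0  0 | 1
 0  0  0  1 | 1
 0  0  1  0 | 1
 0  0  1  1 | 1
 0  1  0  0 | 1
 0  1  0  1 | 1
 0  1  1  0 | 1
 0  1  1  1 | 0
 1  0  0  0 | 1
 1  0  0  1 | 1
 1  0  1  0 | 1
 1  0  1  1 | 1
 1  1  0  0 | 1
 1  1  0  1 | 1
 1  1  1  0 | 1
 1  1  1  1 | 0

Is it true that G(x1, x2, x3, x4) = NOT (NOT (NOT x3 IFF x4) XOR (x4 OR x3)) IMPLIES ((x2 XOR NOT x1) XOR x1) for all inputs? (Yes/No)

Test each input against both G and the formula:
  x1=0, x2=0, x3=0, x4=0: formula gives 1, G = 1 ✓
  x1=0, x2=0, x3=0, x4=1: formula gives 1, G = 1 ✓
  x1=0, x2=0, x3=1, x4=0: formula gives 1, G = 1 ✓
  x1=0, x2=0, x3=1, x4=1: formula gives 1, G = 1 ✓
  … (the remaining 12 rows also agree.)
Every row agrees, so the formula is equivalent.

Yes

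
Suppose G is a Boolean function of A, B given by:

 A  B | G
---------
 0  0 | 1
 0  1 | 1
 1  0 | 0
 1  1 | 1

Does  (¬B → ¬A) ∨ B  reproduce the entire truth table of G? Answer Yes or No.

Check the formula against G row by row:
  A=0, B=0: formula gives 1, G = 1 ✓
  A=0, B=1: formula gives 1, G = 1 ✓
  A=1, B=0: formula gives 0, G = 0 ✓
  A=1, B=1: formula gives 1, G = 1 ✓
Every row agrees, so the formula is equivalent.

Yes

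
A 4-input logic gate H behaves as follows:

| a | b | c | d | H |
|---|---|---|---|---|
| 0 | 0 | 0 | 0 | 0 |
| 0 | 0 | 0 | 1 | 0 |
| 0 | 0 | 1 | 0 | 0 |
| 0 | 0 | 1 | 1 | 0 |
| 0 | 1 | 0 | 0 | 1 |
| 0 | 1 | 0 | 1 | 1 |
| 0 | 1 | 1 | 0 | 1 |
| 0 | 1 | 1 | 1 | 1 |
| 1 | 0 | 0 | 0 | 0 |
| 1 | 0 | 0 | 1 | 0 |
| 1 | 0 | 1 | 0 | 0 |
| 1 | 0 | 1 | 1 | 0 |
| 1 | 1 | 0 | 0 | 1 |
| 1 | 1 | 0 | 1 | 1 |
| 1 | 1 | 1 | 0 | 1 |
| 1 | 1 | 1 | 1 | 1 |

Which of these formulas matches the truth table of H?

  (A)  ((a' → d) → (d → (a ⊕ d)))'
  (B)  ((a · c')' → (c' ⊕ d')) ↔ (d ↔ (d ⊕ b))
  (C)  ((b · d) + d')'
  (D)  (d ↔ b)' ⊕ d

D

(A) disagrees with H on (0,1,0,0) (formula → 0, table → 1); rule it out.
(B) disagrees with H on (0,0,0,1) (formula → 1, table → 0); rule it out.
(C) disagrees with H on (0,0,0,1) (formula → 1, table → 0); rule it out.
(D) is the remaining candidate, and it agrees with H on all 16 inputs.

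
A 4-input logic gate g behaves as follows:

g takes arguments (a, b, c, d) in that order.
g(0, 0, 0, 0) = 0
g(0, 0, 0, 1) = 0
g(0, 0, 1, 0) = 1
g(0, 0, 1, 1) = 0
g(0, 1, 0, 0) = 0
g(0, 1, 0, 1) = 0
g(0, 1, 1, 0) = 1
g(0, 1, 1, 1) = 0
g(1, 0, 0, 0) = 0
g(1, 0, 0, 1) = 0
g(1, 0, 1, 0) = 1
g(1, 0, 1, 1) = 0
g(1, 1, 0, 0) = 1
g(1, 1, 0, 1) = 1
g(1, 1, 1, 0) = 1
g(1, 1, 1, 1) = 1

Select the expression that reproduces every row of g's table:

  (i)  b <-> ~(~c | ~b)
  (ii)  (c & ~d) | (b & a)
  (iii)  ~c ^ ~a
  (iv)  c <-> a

ii

(i): at (0,0,0,0) it gives 1, but g = 0 — eliminated.
(iii): at (0,0,1,1) it gives 1, but g = 0 — eliminated.
(iv): at (0,0,0,0) it gives 1, but g = 0 — eliminated.
Only (ii) survives; checking it on all 16 rows confirms it matches g.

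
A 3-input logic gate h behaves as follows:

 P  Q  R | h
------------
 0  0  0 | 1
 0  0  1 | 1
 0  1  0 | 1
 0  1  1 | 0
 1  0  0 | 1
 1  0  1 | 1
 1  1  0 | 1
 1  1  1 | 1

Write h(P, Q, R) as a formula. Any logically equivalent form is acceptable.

Only row (0,1,1) gives 0. So h is 1 everywhere except there — the complement of the minterm ¬P·Q·R.

h(P, Q, R) = ~((~P & Q) & R)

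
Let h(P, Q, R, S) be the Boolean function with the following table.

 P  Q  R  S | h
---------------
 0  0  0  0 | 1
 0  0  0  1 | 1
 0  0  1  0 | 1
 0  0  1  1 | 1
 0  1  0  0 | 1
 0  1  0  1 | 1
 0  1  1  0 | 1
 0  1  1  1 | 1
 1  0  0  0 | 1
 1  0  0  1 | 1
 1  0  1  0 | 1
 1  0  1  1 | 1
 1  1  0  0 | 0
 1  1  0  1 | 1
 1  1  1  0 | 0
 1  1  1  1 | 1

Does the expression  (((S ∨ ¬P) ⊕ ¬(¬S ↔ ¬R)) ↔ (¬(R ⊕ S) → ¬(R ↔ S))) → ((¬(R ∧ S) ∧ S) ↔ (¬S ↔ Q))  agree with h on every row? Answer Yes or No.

Yes

Evaluate (((S ∨ ¬P) ⊕ ¬(¬S ↔ ¬R)) ↔ (¬(R ⊕ S) → ¬(R ↔ S))) → ((¬(R ∧ S) ∧ S) ↔ (¬S ↔ Q)) on each row and compare to h:
  P=0, Q=0, R=0, S=0: formula gives 1, h = 1 ✓
  P=0, Q=0, R=0, S=1: formula gives 1, h = 1 ✓
  P=0, Q=0, R=1, S=0: formula gives 1, h = 1 ✓
  P=0, Q=0, R=1, S=1: formula gives 1, h = 1 ✓
  … (the remaining 12 rows also agree.)
All 16 rows match — the expression computes h exactly.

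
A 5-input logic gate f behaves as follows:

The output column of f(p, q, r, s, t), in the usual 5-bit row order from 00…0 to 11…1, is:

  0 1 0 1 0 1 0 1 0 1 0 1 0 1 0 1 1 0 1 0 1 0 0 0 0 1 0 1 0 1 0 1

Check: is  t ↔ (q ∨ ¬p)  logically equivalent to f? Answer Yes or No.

Test each input against both f and the formula:
  p=0, q=0, r=0, s=0, t=0: formula gives 0, f = 0 ✓
  p=0, q=0, r=0, s=0, t=1: formula gives 1, f = 1 ✓
  p=0, q=0, r=0, s=1, t=0: formula gives 0, f = 0 ✓
  p=0, q=0, r=0, s=1, t=1: formula gives 1, f = 1 ✓
  …
  p=1, q=0, r=1, s=1, t=0: formula gives 1, but f = 0 ✗
Since they disagree at (1,0,1,1,0), the expression is not a correct formula for f.

No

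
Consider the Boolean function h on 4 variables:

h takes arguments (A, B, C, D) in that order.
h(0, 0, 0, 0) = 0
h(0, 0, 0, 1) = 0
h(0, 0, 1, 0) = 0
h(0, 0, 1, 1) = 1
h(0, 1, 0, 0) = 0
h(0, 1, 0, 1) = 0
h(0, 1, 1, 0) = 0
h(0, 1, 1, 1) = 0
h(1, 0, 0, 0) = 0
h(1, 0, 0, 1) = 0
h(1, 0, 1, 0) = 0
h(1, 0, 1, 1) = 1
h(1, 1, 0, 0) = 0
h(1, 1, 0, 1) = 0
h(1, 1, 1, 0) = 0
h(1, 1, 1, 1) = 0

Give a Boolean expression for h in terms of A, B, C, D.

h(A, B, C, D) = (((¬A ∧ ¬B) ∧ C) ∧ D) ∨ (((A ∧ ¬B) ∧ C) ∧ D)

The 1-rows are (0,0,1,1), (1,0,1,1). Each contributes one minterm — ¬A·¬B·C·D; A·¬B·C·D — and their disjunction is a sum-of-products form of h.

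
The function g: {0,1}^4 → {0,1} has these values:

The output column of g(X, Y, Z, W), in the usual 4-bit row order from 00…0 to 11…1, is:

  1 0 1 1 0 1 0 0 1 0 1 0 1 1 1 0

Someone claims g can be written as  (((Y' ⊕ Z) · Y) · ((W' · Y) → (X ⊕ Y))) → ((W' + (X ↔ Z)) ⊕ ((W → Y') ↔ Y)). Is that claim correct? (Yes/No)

Test each input against both g and the formula:
  X=0, Y=0, Z=0, W=0: formula gives 1, g = 1 ✓
  X=0, Y=0, Z=0, W=1: formula gives 1, but g = 0 ✗
Row (0,0,0,1) is a counterexample, so the formula is not equivalent to g.

No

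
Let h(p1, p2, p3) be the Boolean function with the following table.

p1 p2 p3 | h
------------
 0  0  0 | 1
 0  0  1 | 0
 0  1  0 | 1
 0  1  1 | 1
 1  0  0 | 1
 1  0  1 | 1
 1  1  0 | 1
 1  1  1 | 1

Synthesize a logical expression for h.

h(p1, p2, p3) = ¬((¬p1 ∧ ¬p2) ∧ p3)

Only row (0,0,1) gives 0. So h is 1 everywhere except there — the complement of the minterm ¬p1·¬p2·p3.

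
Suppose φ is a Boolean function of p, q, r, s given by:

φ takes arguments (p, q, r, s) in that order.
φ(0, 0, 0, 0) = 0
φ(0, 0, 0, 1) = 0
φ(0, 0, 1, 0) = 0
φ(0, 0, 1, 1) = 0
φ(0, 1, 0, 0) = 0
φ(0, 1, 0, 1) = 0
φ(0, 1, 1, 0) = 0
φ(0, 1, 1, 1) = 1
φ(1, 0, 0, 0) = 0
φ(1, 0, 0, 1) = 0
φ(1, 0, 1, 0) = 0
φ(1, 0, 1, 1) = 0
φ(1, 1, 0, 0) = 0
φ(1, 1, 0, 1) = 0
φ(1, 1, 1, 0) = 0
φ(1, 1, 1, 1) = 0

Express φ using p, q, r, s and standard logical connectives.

φ is 1 on exactly one input, (0,1,1,1), whose minterm is ¬p·q·r·s. So φ is just that conjunction.

φ(p, q, r, s) = ((¬p ∧ q) ∧ r) ∧ s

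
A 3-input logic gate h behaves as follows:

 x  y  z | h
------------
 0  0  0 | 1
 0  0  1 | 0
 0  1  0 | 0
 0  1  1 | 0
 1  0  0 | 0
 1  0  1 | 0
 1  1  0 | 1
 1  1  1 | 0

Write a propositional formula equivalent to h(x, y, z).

h(x, y, z) = ((x' · y') · z') + ((x · y) · z')

h=1 on 2 inputs: (0,0,0), (1,1,0). Reading each as a conjunction of literals (¬x·¬y·¬z, x·y·¬z) and taking the OR gives the canonical DNF.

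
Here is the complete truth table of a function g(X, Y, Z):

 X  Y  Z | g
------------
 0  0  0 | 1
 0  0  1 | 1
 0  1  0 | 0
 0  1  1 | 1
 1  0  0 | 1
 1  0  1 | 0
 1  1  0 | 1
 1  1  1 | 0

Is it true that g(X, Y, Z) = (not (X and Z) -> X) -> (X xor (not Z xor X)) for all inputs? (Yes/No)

No

Check the formula against g row by row:
  X=0, Y=0, Z=0: formula gives 1, g = 1 ✓
  X=0, Y=0, Z=1: formula gives 1, g = 1 ✓
  X=0, Y=1, Z=0: formula gives 1, but g = 0 ✗
A single disagreement suffices: at (0,1,0) they differ, so the formula does not compute g.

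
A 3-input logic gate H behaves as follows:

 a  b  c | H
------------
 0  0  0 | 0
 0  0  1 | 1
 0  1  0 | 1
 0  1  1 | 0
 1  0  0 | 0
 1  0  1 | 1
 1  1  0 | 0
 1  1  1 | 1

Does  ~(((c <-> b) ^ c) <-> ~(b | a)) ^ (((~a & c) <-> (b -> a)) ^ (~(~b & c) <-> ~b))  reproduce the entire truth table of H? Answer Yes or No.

No

Check the formula against H row by row:
  a=0, b=0, c=0: formula gives 1, but H = 0 ✗
Row (0,0,0) is a counterexample, so the formula is not equivalent to H.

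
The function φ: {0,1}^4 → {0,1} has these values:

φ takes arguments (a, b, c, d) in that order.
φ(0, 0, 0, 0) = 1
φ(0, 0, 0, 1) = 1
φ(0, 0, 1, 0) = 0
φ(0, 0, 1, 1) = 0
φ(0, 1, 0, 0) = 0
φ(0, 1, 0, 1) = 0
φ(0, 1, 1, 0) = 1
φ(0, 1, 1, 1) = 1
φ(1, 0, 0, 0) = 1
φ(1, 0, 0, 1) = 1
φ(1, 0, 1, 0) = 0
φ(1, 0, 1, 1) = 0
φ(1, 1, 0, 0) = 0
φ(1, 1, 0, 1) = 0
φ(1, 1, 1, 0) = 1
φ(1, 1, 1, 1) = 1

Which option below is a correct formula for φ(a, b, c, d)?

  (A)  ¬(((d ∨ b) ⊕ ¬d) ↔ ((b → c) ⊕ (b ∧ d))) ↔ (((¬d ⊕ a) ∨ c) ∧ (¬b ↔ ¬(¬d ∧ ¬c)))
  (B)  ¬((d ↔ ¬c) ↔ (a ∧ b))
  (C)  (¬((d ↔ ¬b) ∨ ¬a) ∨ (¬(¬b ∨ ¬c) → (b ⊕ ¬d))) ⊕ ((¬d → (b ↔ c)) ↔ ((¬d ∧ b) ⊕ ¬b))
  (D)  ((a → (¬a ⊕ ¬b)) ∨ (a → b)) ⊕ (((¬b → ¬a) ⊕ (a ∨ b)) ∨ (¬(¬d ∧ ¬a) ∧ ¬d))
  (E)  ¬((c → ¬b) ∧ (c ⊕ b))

E

(A) fails at (0,1,0,1): the formula yields 1, φ is 0.
(B) fails at (0,0,0,0): the formula yields 0, φ is 1.
(C) fails at (0,0,0,0): the formula yields 0, φ is 1.
(D) fails at (0,0,0,0): the formula yields 0, φ is 1.
Only (E) survives; checking it on all 16 rows confirms it matches φ.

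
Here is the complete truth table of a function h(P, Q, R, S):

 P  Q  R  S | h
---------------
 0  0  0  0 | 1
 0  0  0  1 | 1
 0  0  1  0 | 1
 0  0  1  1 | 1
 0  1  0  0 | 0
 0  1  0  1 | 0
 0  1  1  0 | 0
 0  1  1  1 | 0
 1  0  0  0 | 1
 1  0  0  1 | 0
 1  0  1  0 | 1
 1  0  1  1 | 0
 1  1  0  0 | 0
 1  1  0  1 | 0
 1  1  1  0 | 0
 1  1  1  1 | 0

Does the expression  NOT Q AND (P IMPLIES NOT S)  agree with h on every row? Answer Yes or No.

Evaluate NOT Q AND (P IMPLIES NOT S) on each row and compare to h:
  P=0, Q=0, R=0, S=0: formula gives 1, h = 1 ✓
  P=0, Q=0, R=0, S=1: formula gives 1, h = 1 ✓
  P=0, Q=0, R=1, S=0: formula gives 1, h = 1 ✓
  P=0, Q=0, R=1, S=1: formula gives 1, h = 1 ✓
  … (the remaining 12 rows also agree.)
All 16 rows match — the expression computes h exactly.

Yes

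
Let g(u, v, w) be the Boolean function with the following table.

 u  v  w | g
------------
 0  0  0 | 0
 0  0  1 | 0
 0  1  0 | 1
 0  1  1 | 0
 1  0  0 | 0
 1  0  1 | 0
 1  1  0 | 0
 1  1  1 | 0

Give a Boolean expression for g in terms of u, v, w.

g is 1 on exactly one input, (0,1,0), whose minterm is ¬u·v·¬w. So g is just that conjunction.

g(u, v, w) = (~u & v) & ~w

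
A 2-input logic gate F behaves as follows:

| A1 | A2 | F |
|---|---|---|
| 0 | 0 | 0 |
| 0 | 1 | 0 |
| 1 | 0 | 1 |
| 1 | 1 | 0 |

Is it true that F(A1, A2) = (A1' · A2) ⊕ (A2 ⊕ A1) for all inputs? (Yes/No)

Test each input against both F and the formula:
  A1=0, A2=0: formula gives 0, F = 0 ✓
  A1=0, A2=1: formula gives 0, F = 0 ✓
  A1=1, A2=0: formula gives 1, F = 1 ✓
  A1=1, A2=1: formula gives 0, F = 0 ✓
No disagreement on any input; they are logically equivalent.

Yes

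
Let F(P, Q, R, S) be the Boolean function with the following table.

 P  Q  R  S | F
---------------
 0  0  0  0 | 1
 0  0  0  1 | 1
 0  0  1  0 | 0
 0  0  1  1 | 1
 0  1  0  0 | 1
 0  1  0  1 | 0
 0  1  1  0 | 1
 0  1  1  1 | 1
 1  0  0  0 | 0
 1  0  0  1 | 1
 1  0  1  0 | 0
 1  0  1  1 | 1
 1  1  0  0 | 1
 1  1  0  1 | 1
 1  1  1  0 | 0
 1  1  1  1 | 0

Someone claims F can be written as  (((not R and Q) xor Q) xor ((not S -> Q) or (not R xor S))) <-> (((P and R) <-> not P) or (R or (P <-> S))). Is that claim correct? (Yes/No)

Test each input against both F and the formula:
  P=0, Q=0, R=0, S=0: formula gives 1, F = 1 ✓
  P=0, Q=0, R=0, S=1: formula gives 0, but F = 1 ✗
A single disagreement suffices: at (0,0,0,1) they differ, so the formula does not compute F.

No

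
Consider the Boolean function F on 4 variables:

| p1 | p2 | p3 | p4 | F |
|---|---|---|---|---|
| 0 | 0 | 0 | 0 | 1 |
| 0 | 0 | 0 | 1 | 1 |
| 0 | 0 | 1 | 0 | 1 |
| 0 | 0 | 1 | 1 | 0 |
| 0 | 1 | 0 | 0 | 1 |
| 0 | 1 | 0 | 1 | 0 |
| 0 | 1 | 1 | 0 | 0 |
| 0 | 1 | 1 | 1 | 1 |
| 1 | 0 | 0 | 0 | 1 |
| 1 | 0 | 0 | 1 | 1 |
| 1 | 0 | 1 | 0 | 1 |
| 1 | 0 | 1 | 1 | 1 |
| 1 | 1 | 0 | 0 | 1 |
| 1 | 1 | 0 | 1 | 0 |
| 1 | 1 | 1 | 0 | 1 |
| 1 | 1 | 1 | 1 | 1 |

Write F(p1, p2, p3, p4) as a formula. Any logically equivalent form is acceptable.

F is 0 on only 4 rows — (0,0,1,1), (0,1,0,1), (0,1,1,0), (1,1,0,1). Writing each as a minterm (¬p1·¬p2·p3·p4, ¬p1·p2·¬p3·p4, ¬p1·p2·p3·¬p4, p1·p2·¬p3·p4) and OR-ing them characterizes exactly where F=0, so F is the negation of that disjunction.

F(p1, p2, p3, p4) = ¬((((((¬p1 ∧ ¬p2) ∧ p3) ∧ p4) ∨ (((¬p1 ∧ p2) ∧ ¬p3) ∧ p4)) ∨ (((¬p1 ∧ p2) ∧ p3) ∧ ¬p4)) ∨ (((p1 ∧ p2) ∧ ¬p3) ∧ p4))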